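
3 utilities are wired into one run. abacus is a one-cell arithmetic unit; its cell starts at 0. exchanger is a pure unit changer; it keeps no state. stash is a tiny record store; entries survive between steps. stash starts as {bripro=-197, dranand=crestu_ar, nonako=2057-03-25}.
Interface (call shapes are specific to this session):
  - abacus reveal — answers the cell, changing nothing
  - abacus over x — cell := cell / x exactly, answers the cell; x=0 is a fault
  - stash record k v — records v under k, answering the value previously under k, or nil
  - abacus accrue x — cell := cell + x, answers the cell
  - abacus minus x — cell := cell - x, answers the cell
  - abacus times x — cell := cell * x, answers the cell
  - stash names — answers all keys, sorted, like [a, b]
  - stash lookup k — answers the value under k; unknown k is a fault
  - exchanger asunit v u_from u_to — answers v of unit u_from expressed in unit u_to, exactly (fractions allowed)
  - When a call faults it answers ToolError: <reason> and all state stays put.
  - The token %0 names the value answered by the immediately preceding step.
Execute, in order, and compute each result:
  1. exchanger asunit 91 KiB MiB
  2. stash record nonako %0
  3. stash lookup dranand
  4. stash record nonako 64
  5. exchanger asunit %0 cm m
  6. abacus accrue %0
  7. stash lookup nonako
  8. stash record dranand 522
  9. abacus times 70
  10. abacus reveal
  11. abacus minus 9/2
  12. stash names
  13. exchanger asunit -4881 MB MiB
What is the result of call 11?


// 1. exchanger asunit(v→91, u_from→KiB, u_to→MiB) : 91/1024
// 2. stash record(k→nonako, v→%0) : 2057-03-25
// 3. stash lookup(k→dranand) : crestu_ar
// 4. stash record(k→nonako, v→64) : 91/1024
// 5. exchanger asunit(v→%0, u_from→cm, u_to→m) : 91/102400
// 6. abacus accrue(x→%0) : 91/102400
// 7. stash lookup(k→nonako) : 64
// 8. stash record(k→dranand, v→522) : crestu_ar
// 9. abacus times(x→70) : 637/10240
// 10. abacus reveal() : 637/10240
// 11. abacus minus(x→9/2) : -45443/10240
// 12. stash names() : [bripro, dranand, nonako]
// 13. exchanger asunit(v→-4881, u_from→MB, u_to→MiB) : -76265625/16384

Answer: -45443/10240


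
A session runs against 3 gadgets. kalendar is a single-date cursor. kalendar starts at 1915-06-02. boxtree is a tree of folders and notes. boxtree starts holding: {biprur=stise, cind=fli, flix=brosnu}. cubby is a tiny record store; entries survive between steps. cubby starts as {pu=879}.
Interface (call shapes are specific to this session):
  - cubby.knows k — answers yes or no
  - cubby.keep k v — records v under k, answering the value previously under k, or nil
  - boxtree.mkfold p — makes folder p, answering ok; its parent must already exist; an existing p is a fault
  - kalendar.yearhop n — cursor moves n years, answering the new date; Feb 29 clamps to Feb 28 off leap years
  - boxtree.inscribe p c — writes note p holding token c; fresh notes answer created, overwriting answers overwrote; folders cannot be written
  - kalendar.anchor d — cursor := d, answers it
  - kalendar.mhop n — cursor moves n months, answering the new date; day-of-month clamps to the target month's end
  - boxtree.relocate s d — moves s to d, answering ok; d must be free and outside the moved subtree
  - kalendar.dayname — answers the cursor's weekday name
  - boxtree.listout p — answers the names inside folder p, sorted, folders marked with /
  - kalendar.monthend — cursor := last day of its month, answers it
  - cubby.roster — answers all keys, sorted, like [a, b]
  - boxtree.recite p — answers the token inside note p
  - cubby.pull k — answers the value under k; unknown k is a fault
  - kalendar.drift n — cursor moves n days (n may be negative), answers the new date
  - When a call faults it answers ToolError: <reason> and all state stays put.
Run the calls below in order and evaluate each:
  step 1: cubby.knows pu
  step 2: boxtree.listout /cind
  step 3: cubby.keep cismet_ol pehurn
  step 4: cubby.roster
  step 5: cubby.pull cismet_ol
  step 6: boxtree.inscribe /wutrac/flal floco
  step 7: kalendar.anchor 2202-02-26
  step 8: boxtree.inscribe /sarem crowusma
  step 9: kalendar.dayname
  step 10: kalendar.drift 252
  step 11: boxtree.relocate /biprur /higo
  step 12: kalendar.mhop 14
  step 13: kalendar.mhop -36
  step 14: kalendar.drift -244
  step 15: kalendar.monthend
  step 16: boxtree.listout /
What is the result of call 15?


Calling cubby.knows passing k: pu, and observe yes.
Now I run boxtree.listout passing p: /cind, — result: ToolError: not a directory.
Using cubby.keep passing k: cismet_ol, v: pehurn, which returns nil.
I call cubby.roster, yielding [cismet_ol, pu].
I use cubby.pull passing k: cismet_ol, and observe pehurn.
I invoke boxtree.inscribe passing p: /wutrac/flal, c: floco, and see ToolError: no parent.
Now I run kalendar.anchor passing d: 2202-02-26, — result: 2202-02-26.
Invoking boxtree.inscribe passing p: /sarem, c: crowusma, — result: created.
Using kalendar.dayname(), giving Friday.
I run kalendar.drift passing n: 252, yielding 2202-11-05.
I use boxtree.relocate passing s: /biprur, d: /higo, and observe ok.
Invoking kalendar.mhop passing n: 14, → 2204-01-05.
Calling kalendar.mhop passing n: -36, and see 2201-01-05.
Now I run kalendar.drift passing n: -244, → 2200-05-06.
Next I call kalendar.monthend, — result: 2200-05-31.
I try boxtree.listout passing p: /, yielding [cind, flix, higo, sarem].

Answer: 2200-05-31


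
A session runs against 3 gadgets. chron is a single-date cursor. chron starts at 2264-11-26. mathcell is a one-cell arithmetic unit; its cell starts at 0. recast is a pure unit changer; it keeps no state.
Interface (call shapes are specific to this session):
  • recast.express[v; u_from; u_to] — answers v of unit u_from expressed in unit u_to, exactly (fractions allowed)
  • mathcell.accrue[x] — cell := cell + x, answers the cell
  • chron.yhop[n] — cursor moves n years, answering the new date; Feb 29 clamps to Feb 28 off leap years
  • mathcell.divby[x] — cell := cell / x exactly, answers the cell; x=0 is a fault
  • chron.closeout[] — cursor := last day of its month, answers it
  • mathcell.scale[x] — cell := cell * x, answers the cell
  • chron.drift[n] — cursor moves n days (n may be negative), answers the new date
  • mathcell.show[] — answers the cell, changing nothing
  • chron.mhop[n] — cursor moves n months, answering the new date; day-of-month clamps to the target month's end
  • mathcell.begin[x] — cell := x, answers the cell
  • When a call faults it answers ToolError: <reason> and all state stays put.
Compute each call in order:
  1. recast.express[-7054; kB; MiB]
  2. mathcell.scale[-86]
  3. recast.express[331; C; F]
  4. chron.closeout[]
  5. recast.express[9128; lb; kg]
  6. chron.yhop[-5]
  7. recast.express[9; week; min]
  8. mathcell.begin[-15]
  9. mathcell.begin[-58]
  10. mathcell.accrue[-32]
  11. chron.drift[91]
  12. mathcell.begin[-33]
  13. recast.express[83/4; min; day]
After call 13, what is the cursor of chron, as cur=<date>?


CALL recast.express[v='-7054'; u_from='kB'; u_to='MiB']
RET  -440875/65536
CALL mathcell.scale[x='-86']
RET  0
CALL recast.express[v='331'; u_from='C'; u_to='F']
RET  3139/5
CALL chron.closeout[]
RET  2264-11-30
CALL recast.express[v='9128'; u_from='lb'; u_to='kg']
RET  51754889417/12500000
CALL chron.yhop[n='-5']
RET  2259-11-30
CALL recast.express[v='9'; u_from='week'; u_to='min']
RET  90720
CALL mathcell.begin[x='-15']
RET  -15
CALL mathcell.begin[x='-58']
RET  -58
CALL mathcell.accrue[x='-32']
RET  -90
CALL chron.drift[n='91']
RET  2260-02-29
CALL mathcell.begin[x='-33']
RET  -33
CALL recast.express[v='83/4'; u_from='min'; u_to='day']
RET  83/5760

Answer: cur=2260-02-29


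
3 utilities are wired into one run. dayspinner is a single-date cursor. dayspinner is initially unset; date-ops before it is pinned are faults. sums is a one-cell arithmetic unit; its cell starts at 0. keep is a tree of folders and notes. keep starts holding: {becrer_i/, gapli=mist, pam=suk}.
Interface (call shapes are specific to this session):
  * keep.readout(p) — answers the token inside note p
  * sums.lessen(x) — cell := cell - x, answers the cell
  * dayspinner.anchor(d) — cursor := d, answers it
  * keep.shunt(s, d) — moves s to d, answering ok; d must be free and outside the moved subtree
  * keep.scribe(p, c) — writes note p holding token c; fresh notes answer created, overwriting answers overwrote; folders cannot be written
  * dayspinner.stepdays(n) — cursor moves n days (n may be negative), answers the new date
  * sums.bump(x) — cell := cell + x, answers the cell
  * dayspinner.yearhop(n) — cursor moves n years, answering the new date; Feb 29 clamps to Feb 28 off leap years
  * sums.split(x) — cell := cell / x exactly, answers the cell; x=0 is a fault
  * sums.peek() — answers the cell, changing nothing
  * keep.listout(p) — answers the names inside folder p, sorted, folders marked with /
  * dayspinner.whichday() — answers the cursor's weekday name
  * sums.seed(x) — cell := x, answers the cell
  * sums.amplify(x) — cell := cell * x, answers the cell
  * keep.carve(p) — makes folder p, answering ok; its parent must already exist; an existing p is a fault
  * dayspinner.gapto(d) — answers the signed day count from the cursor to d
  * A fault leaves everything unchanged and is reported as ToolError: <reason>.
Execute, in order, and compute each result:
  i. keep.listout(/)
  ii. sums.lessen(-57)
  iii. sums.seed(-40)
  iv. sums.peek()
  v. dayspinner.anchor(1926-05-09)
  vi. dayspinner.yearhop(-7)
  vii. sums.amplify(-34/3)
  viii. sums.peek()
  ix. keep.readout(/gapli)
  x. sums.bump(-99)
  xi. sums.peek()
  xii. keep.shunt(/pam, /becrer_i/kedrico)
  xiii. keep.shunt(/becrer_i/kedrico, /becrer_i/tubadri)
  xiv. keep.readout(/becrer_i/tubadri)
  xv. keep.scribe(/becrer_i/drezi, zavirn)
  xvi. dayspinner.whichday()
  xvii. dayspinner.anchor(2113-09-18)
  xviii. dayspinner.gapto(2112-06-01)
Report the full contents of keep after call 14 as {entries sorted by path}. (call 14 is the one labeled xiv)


Answer: {becrer_i/, becrer_i/tubadri=suk, gapli=mist}

Derivation:
# 1. listout(/) : [becrer_i/, gapli, pam]
# 2. lessen(-57) : 57
# 3. seed(-40) : -40
# 4. peek() : -40
# 5. anchor(1926-05-09) : 1926-05-09
# 6. yearhop(-7) : 1919-05-09
# 7. amplify(-34/3) : 1360/3
# 8. peek() : 1360/3
# 9. readout(/gapli) : mist
# 10. bump(-99) : 1063/3
# 11. peek() : 1063/3
# 12. shunt(/pam, /becrer_i/kedrico) : ok
# 13. shunt(/becrer_i/kedrico, /becrer_i/tubadri) : ok
# 14. readout(/becrer_i/tubadri) : suk
# 15. scribe(/becrer_i/drezi, zavirn) : created
# 16. whichday() : Friday
# 17. anchor(2113-09-18) : 2113-09-18
# 18. gapto(2112-06-01) : -474


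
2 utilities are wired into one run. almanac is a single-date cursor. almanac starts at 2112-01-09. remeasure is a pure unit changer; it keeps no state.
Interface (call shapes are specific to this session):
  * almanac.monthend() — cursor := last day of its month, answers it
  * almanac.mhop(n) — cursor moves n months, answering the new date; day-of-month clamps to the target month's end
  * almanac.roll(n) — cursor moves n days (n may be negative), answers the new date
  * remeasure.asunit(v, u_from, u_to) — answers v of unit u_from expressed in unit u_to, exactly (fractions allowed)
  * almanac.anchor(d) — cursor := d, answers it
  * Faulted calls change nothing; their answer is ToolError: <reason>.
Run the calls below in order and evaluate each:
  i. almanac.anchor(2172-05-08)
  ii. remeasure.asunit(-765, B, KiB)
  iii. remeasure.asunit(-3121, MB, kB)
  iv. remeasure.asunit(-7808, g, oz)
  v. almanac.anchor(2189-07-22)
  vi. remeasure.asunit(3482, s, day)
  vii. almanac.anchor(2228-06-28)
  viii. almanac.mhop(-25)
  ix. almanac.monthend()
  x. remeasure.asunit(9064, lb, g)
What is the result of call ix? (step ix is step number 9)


> anchor 2172-05-08
[out] 2172-05-08
> asunit -765 B KiB
[out] -765/1024
> asunit -3121 MB kB
[out] -3121000
> asunit -7808 g oz
[out] -12492800000/45359237
> anchor 2189-07-22
[out] 2189-07-22
> asunit 3482 s day
[out] 1741/43200
> anchor 2228-06-28
[out] 2228-06-28
> mhop -25
[out] 2226-05-28
> monthend
[out] 2226-05-31
> asunit 9064 lb g
[out] 51392015521/12500

Answer: 2226-05-31


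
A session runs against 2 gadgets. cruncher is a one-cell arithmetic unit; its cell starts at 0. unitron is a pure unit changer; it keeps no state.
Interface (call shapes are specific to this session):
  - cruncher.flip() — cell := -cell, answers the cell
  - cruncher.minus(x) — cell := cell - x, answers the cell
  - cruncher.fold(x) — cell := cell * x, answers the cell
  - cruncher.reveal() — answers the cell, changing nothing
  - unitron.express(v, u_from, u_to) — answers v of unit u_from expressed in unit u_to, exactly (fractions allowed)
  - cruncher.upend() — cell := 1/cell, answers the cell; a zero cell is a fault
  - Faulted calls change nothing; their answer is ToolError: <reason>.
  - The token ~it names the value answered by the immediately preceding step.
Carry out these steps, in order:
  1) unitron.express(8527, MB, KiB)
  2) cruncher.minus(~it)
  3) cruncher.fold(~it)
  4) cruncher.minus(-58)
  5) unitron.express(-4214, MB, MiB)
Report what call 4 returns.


→ express(v: 8527, u_from: MB, u_to: KiB)
← 133234375/16
→ minus(x: ~it)
← -133234375/16
→ fold(x: ~it)
← 17751398681640625/256
→ minus(x: -58)
← 17751398681655473/256
→ express(v: -4214, u_from: MB, u_to: MiB)
← -32921875/8192

Answer: 17751398681655473/256


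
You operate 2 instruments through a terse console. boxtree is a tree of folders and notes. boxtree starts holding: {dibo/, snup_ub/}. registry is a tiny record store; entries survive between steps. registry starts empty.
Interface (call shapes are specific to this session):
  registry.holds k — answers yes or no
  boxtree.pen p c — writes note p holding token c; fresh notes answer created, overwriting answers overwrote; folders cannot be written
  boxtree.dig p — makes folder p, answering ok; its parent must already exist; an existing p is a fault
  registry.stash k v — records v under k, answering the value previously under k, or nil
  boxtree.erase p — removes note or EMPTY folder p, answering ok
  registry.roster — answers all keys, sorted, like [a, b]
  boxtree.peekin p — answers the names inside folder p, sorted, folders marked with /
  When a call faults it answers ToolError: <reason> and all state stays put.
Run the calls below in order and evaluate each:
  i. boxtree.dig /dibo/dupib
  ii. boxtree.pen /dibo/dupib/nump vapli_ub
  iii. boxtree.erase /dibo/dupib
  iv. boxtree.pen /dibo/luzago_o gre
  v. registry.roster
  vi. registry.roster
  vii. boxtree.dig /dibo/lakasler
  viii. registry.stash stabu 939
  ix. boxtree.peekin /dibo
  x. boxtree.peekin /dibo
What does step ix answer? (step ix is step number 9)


Answer: [dupib/, lakasler/, luzago_o]

Derivation:
Invoking boxtree.dig passing p=/dibo/dupib, and observe ok.
I call boxtree.pen passing p=/dibo/dupib/nump, c=vapli_ub: created.
Using boxtree.erase passing p=/dibo/dupib: ToolError: not empty.
Calling boxtree.pen passing p=/dibo/luzago_o, c=gre, and observe created.
I use registry.roster(), → [].
Calling registry.roster(), and get [].
I invoke boxtree.dig passing p=/dibo/lakasler, and observe ok.
Calling registry.stash passing k=stabu, v=939, and observe nil.
Using boxtree.peekin passing p=/dibo: [dupib/, lakasler/, luzago_o].
I invoke boxtree.peekin passing p=/dibo, and observe [dupib/, lakasler/, luzago_o].


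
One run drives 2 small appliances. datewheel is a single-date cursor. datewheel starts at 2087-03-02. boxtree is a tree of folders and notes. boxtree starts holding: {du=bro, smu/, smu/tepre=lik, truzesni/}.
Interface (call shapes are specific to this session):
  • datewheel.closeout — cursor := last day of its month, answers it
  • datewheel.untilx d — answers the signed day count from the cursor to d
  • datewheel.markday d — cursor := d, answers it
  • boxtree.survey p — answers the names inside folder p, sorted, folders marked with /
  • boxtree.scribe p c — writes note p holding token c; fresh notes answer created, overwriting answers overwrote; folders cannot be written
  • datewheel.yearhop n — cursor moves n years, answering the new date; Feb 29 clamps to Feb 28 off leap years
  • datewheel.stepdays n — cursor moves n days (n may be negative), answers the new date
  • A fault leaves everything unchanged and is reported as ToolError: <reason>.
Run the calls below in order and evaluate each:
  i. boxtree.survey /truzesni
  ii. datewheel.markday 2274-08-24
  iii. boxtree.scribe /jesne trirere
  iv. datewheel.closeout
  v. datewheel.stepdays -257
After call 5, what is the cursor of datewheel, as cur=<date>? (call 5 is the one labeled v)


I run boxtree.survey using p: /truzesni, and get [].
I use datewheel.markday using d: 2274-08-24, which returns 2274-08-24.
Invoking boxtree.scribe using p: /jesne, c: trirere, which returns created.
Invoking datewheel.closeout(), and see 2274-08-31.
Using datewheel.stepdays using n: -257, which returns 2273-12-17.

Answer: cur=2273-12-17


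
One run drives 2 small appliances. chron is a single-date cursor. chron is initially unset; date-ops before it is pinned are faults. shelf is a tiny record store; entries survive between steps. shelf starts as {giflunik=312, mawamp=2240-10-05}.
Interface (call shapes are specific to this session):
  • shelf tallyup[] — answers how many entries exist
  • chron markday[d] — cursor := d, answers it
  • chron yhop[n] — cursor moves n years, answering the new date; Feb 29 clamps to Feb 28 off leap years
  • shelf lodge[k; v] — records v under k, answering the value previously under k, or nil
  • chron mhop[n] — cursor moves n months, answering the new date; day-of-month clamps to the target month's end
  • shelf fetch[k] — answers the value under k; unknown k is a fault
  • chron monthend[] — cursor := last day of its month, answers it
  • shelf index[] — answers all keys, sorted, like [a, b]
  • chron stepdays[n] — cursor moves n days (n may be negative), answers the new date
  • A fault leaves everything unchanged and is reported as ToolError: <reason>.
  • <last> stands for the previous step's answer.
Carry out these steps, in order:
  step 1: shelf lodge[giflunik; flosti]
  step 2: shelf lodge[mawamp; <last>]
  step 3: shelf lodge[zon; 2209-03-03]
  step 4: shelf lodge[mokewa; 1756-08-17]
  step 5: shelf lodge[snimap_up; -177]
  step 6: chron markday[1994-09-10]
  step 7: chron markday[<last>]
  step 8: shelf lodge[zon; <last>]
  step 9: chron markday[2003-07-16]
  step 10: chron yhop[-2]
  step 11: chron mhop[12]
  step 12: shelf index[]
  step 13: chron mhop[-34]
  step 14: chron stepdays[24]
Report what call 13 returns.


Answer: 1999-09-16

Derivation:
Invoking shelf lodge using k→giflunik, v→flosti, yielding 312.
Invoking shelf lodge using k→mawamp, v→<last>, giving 2240-10-05.
I try shelf lodge using k→zon, v→2209-03-03, which returns nil.
I invoke shelf lodge using k→mokewa, v→1756-08-17, and get nil.
Using shelf lodge using k→snimap_up, v→-177, yielding nil.
I invoke chron markday using d→1994-09-10, and get 1994-09-10.
Calling chron markday using d→<last>, — result: 1994-09-10.
Then shelf lodge using k→zon, v→<last>, which returns 2209-03-03.
Using chron markday using d→2003-07-16, and see 2003-07-16.
Next I call chron yhop using n→-2, → 2001-07-16.
Calling chron mhop using n→12, and get 2002-07-16.
Calling shelf index(), — result: [giflunik, mawamp, mokewa, snimap_up, zon].
Calling chron mhop using n→-34: 1999-09-16.
Next I call chron stepdays using n→24, — result: 1999-10-10.


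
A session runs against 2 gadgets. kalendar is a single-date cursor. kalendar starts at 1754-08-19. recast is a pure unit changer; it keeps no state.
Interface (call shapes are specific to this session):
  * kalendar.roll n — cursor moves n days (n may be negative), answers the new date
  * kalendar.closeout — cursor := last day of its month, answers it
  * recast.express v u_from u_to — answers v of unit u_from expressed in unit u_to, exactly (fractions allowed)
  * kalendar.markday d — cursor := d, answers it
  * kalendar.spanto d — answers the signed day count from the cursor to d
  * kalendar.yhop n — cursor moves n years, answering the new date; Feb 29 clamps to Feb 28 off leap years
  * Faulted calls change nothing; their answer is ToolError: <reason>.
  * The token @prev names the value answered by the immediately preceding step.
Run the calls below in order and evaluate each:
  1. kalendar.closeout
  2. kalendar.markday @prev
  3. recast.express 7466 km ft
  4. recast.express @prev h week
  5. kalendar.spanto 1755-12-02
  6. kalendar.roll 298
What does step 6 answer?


~$ kalendar.closeout
[out] 1754-08-31
~$ kalendar.markday @prev
[out] 1754-08-31
~$ recast.express 7466 km ft
[out] 9332500000/381
~$ recast.express @prev h week
[out] 1166562500/8001
~$ kalendar.spanto 1755-12-02
[out] 458
~$ kalendar.roll 298
[out] 1755-06-25

Answer: 1755-06-25


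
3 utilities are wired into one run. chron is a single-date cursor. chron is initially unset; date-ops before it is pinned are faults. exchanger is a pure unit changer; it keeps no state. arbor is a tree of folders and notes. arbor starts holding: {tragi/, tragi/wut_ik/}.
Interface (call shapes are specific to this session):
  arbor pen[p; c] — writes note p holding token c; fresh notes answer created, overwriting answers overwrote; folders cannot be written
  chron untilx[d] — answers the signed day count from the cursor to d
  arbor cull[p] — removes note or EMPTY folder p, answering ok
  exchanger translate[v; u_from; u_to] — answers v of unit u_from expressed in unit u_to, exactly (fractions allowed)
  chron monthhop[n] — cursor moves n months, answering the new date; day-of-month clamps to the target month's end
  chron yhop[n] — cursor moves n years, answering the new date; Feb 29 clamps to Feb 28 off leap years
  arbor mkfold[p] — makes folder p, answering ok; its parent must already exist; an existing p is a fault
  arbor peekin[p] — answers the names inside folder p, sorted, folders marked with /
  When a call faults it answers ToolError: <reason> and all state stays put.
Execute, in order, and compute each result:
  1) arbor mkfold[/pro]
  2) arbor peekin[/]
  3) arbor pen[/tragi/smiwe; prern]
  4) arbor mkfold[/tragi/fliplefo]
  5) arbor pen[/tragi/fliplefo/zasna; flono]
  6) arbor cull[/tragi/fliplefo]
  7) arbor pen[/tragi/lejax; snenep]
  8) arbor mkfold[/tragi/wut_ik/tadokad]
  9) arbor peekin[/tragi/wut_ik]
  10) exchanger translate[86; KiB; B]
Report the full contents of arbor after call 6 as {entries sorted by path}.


;; 1. arbor mkfold(p='/pro') : ok
;; 2. arbor peekin(p='/') : [pro/, tragi/]
;; 3. arbor pen(p='/tragi/smiwe', c='prern') : created
;; 4. arbor mkfold(p='/tragi/fliplefo') : ok
;; 5. arbor pen(p='/tragi/fliplefo/zasna', c='flono') : created
;; 6. arbor cull(p='/tragi/fliplefo') : ToolError: not empty
;; 7. arbor pen(p='/tragi/lejax', c='snenep') : created
;; 8. arbor mkfold(p='/tragi/wut_ik/tadokad') : ok
;; 9. arbor peekin(p='/tragi/wut_ik') : [tadokad/]
;; 10. exchanger translate(v='86', u_from='KiB', u_to='B') : 88064

Answer: {pro/, tragi/, tragi/fliplefo/, tragi/fliplefo/zasna=flono, tragi/smiwe=prern, tragi/wut_ik/}


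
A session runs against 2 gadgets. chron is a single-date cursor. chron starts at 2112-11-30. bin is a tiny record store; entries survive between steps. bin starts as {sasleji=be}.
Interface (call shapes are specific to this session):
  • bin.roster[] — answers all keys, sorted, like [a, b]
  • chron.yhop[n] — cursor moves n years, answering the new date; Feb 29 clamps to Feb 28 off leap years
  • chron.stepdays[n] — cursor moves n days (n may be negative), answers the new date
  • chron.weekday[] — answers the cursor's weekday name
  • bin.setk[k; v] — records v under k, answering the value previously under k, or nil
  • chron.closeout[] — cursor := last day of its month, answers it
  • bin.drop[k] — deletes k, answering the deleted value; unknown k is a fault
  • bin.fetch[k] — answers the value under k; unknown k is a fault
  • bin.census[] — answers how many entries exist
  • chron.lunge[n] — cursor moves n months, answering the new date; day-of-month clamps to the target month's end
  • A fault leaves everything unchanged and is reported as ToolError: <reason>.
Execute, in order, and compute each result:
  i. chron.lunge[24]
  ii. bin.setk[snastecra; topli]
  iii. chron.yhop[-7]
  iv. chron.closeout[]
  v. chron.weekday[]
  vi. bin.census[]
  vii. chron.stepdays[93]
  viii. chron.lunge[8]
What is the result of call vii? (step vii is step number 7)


Then chron.lunge passing n→24: 2114-11-30.
Next I call bin.setk passing k→snastecra, v→topli, giving nil.
Invoking chron.yhop passing n→-7, which returns 2107-11-30.
Calling chron.closeout, yielding 2107-11-30.
Next I call chron.weekday, and see Wednesday.
Invoking bin.census(), and observe 2.
I call chron.stepdays passing n→93, and see 2108-03-02.
Now I run chron.lunge passing n→8, and observe 2108-11-02.

Answer: 2108-03-02


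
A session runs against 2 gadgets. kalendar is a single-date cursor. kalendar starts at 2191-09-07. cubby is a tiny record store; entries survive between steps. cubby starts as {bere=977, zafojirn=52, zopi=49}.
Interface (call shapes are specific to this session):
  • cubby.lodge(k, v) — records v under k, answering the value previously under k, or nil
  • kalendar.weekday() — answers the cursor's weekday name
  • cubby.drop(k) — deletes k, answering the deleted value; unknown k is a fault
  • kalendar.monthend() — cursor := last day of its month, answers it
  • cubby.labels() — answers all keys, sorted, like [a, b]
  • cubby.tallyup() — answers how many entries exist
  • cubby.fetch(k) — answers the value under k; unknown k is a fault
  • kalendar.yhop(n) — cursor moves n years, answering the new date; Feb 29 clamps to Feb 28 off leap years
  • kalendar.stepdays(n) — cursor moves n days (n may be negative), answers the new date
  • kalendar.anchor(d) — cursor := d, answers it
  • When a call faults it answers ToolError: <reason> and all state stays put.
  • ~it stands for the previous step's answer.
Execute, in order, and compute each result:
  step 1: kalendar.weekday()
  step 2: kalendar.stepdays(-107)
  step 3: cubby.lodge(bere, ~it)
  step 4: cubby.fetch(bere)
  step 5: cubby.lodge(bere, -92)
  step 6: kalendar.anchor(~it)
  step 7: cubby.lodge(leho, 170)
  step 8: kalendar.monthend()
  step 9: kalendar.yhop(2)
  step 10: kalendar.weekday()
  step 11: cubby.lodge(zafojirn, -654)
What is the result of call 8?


Answer: 2191-05-31

Derivation:
Act: weekday[]
Obs: Wednesday
Act: stepdays[n: -107]
Obs: 2191-05-23
Act: lodge[k: bere; v: ~it]
Obs: 977
Act: fetch[k: bere]
Obs: 2191-05-23
Act: lodge[k: bere; v: -92]
Obs: 2191-05-23
Act: anchor[d: ~it]
Obs: 2191-05-23
Act: lodge[k: leho; v: 170]
Obs: nil
Act: monthend[]
Obs: 2191-05-31
Act: yhop[n: 2]
Obs: 2193-05-31
Act: weekday[]
Obs: Friday
Act: lodge[k: zafojirn; v: -654]
Obs: 52


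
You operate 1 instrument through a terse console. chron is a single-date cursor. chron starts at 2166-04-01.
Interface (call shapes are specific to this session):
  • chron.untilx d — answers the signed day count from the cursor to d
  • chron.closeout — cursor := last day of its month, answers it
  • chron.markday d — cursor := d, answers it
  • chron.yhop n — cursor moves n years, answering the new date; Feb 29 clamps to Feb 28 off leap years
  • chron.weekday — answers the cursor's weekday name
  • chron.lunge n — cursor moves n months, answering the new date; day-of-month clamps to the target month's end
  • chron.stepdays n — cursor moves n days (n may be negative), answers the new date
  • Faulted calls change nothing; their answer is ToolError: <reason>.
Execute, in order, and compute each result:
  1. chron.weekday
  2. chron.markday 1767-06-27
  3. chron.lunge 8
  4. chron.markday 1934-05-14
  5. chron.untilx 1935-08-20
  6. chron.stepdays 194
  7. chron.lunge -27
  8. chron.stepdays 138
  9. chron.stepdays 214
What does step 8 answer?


$ chron.weekday
  Tuesday
$ chron.markday d: 1767-06-27
  1767-06-27
$ chron.lunge n: 8
  1768-02-27
$ chron.markday d: 1934-05-14
  1934-05-14
$ chron.untilx d: 1935-08-20
  463
$ chron.stepdays n: 194
  1934-11-24
$ chron.lunge n: -27
  1932-08-24
$ chron.stepdays n: 138
  1933-01-09
$ chron.stepdays n: 214
  1933-08-11

Answer: 1933-01-09


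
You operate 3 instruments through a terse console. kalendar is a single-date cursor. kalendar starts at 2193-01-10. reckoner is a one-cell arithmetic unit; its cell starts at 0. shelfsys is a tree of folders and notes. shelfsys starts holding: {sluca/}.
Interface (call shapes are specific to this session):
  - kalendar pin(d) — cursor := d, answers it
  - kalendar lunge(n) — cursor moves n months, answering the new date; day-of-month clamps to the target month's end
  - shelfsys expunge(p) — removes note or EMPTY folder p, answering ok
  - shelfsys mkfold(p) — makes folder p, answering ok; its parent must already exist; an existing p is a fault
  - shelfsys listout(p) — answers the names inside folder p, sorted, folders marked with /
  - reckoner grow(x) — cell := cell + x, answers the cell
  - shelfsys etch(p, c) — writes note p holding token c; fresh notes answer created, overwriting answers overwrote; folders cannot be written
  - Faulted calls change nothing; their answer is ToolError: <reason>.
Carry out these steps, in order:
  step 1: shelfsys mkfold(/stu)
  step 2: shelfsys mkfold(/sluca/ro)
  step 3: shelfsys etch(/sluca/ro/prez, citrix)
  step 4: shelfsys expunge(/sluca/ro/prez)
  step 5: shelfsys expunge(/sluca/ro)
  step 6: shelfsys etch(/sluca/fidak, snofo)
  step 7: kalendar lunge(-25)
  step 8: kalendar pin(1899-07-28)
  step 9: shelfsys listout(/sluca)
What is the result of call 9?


-- 1. shelfsys mkfold(/stu) ~> ok
-- 2. shelfsys mkfold(/sluca/ro) ~> ok
-- 3. shelfsys etch(/sluca/ro/prez, citrix) ~> created
-- 4. shelfsys expunge(/sluca/ro/prez) ~> ok
-- 5. shelfsys expunge(/sluca/ro) ~> ok
-- 6. shelfsys etch(/sluca/fidak, snofo) ~> created
-- 7. kalendar lunge(-25) ~> 2190-12-10
-- 8. kalendar pin(1899-07-28) ~> 1899-07-28
-- 9. shelfsys listout(/sluca) ~> [fidak]

Answer: [fidak]


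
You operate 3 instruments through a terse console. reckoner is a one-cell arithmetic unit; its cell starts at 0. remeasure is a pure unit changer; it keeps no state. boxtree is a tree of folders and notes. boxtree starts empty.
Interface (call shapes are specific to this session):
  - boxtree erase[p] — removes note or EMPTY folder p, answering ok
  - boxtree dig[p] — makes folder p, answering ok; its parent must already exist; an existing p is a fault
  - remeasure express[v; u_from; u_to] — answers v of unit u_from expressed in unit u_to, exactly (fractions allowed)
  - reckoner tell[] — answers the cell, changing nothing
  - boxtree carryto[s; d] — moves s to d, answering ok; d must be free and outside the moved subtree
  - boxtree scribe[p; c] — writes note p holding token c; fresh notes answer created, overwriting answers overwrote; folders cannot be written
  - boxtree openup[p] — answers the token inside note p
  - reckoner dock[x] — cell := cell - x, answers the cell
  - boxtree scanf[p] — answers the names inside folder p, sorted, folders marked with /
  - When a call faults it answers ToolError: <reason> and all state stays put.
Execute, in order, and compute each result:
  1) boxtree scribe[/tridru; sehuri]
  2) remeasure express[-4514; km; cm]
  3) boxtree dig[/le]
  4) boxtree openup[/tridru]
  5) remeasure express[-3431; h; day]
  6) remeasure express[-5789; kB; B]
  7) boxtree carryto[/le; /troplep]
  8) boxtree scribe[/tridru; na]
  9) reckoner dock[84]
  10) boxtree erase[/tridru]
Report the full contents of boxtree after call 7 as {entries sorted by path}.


Answer: {tridru=sehuri, troplep/}

Derivation:
% boxtree scribe /tridru sehuri
= created
% remeasure express -4514 km cm
= -451400000
% boxtree dig /le
= ok
% boxtree openup /tridru
= sehuri
% remeasure express -3431 h day
= -3431/24
% remeasure express -5789 kB B
= -5789000
% boxtree carryto /le /troplep
= ok
% boxtree scribe /tridru na
= overwrote
% reckoner dock 84
= -84
% boxtree erase /tridru
= ok


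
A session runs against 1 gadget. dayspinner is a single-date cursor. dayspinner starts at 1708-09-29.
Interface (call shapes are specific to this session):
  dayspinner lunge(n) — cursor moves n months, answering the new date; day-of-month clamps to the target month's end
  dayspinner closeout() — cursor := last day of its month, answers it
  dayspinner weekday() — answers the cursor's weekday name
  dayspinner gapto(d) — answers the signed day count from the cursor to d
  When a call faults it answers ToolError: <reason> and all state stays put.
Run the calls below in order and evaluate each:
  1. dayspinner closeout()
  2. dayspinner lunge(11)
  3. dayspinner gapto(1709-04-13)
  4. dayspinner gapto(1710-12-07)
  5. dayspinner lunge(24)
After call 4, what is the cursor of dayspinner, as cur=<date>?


→ dayspinner closeout()
← 1708-09-30
→ dayspinner lunge(n: 11)
← 1709-08-30
→ dayspinner gapto(d: 1709-04-13)
← -139
→ dayspinner gapto(d: 1710-12-07)
← 464
→ dayspinner lunge(n: 24)
← 1711-08-30

Answer: cur=1709-08-30


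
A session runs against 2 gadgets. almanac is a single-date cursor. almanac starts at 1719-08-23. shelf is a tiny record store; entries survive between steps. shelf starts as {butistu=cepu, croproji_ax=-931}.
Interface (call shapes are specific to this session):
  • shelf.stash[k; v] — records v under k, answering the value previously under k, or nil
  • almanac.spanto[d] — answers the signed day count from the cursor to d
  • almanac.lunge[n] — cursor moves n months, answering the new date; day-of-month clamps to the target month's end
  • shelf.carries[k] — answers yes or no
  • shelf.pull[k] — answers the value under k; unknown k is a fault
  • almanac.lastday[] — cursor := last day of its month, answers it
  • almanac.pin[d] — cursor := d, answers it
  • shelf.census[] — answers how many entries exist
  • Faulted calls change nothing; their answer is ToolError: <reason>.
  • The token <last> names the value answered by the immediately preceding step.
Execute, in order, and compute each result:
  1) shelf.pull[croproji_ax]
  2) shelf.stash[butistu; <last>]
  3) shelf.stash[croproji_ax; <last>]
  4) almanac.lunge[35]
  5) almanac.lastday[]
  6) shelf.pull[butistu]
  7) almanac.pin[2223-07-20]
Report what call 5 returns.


Answer: 1722-07-31

Derivation:
// 1. pull(k=croproji_ax) == -931
// 2. stash(k=butistu, v=<last>) == cepu
// 3. stash(k=croproji_ax, v=<last>) == -931
// 4. lunge(n=35) == 1722-07-23
// 5. lastday() == 1722-07-31
// 6. pull(k=butistu) == -931
// 7. pin(d=2223-07-20) == 2223-07-20


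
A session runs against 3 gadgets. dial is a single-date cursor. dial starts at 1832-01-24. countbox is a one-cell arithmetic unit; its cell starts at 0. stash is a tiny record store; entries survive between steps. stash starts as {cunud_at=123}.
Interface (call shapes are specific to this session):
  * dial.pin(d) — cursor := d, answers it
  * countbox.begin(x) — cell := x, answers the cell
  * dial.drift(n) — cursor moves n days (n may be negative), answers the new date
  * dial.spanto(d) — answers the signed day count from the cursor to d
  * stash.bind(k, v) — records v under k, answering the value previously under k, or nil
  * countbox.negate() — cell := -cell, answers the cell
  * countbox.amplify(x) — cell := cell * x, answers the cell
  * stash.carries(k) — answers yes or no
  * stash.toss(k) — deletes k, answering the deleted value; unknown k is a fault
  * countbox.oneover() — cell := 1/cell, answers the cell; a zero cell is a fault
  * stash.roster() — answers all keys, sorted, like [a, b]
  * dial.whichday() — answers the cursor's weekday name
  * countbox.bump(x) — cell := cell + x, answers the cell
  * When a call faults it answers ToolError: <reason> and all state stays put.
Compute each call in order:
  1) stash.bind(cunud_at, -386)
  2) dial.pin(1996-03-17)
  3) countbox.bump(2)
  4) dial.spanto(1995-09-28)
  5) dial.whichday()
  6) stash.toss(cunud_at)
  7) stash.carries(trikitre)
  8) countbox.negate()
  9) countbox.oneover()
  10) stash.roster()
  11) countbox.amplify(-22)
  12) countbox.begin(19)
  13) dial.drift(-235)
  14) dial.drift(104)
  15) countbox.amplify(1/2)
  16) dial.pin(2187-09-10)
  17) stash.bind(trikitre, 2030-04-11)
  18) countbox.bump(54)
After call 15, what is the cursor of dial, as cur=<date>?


// stash.bind(k='cunud_at', v='-386') == 123
// dial.pin(d='1996-03-17') == 1996-03-17
// countbox.bump(x='2') == 2
// dial.spanto(d='1995-09-28') == -171
// dial.whichday() == Sunday
// stash.toss(k='cunud_at') == -386
// stash.carries(k='trikitre') == no
// countbox.negate() == -2
// countbox.oneover() == -1/2
// stash.roster() == []
// countbox.amplify(x='-22') == 11
// countbox.begin(x='19') == 19
// dial.drift(n='-235') == 1995-07-26
// dial.drift(n='104') == 1995-11-07
// countbox.amplify(x='1/2') == 19/2
// dial.pin(d='2187-09-10') == 2187-09-10
// stash.bind(k='trikitre', v='2030-04-11') == nil
// countbox.bump(x='54') == 127/2

Answer: cur=1995-11-07


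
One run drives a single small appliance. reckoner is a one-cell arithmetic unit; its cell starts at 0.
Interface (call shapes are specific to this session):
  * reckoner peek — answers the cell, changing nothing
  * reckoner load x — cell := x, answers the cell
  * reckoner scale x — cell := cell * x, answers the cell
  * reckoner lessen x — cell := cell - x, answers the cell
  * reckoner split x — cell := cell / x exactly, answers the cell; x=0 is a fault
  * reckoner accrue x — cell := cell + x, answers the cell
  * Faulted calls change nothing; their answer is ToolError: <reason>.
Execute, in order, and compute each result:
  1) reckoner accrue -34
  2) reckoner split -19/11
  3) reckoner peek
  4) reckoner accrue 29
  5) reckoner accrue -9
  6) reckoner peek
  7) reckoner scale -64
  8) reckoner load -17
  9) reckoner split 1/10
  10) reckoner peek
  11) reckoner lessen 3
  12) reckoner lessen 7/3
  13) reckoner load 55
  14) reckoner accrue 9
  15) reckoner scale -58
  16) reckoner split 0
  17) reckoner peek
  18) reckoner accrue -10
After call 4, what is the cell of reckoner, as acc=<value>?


[in] reckoner accrue x='-34'
[out] -34
[in] reckoner split x='-19/11'
[out] 374/19
[in] reckoner peek
[out] 374/19
[in] reckoner accrue x='29'
[out] 925/19
[in] reckoner accrue x='-9'
[out] 754/19
[in] reckoner peek
[out] 754/19
[in] reckoner scale x='-64'
[out] -48256/19
[in] reckoner load x='-17'
[out] -17
[in] reckoner split x='1/10'
[out] -170
[in] reckoner peek
[out] -170
[in] reckoner lessen x='3'
[out] -173
[in] reckoner lessen x='7/3'
[out] -526/3
[in] reckoner load x='55'
[out] 55
[in] reckoner accrue x='9'
[out] 64
[in] reckoner scale x='-58'
[out] -3712
[in] reckoner split x='0'
[out] ToolError: division by zero
[in] reckoner peek
[out] -3712
[in] reckoner accrue x='-10'
[out] -3722

Answer: acc=925/19


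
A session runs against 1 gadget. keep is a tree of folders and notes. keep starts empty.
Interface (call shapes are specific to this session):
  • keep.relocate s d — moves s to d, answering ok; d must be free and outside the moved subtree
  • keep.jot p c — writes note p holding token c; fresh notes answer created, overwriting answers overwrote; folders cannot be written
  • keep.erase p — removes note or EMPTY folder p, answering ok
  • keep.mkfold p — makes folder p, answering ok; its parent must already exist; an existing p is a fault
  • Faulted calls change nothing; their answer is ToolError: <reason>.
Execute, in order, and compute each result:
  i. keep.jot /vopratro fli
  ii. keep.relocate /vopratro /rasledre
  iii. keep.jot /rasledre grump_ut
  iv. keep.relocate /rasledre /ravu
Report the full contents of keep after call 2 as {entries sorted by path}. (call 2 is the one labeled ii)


Answer: {rasledre=fli}

Derivation:
// 1. keep.jot(p=/vopratro, c=fli) == created
// 2. keep.relocate(s=/vopratro, d=/rasledre) == ok
// 3. keep.jot(p=/rasledre, c=grump_ut) == overwrote
// 4. keep.relocate(s=/rasledre, d=/ravu) == ok
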